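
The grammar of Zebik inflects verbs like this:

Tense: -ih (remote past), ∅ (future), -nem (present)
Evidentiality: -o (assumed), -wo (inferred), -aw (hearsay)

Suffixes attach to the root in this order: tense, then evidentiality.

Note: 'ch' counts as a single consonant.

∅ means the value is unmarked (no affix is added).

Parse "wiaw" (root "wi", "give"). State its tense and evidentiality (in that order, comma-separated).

Segment: wi-aw.
tense: ∅ → future.
evidentiality: -aw → hearsay.

future, hearsay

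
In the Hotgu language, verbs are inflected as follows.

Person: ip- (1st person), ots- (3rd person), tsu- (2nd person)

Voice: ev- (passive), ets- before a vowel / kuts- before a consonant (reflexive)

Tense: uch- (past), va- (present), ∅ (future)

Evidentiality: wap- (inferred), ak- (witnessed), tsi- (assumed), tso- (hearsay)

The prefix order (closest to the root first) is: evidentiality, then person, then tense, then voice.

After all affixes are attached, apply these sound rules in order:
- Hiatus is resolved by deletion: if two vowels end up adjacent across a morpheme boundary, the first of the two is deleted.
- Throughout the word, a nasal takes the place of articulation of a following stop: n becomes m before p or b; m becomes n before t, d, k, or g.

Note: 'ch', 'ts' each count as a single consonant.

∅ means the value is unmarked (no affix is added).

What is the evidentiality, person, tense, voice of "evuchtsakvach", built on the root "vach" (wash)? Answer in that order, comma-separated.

Segment: ev-uch-tsu-ak-vach.
evidentiality: ak- → witnessed.
person: tsu- → 2nd person.
tense: uch- → past.
voice: ev- → passive.

witnessed, 2nd person, past, passive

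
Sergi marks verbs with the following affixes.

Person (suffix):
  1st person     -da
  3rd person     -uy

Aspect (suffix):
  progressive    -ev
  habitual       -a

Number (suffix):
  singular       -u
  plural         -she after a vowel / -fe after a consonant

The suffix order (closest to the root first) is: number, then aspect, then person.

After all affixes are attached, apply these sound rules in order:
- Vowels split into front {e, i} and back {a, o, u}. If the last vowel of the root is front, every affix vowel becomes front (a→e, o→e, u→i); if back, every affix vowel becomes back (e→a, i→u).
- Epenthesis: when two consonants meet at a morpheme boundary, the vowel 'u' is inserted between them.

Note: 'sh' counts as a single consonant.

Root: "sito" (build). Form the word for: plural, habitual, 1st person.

Attach number plural -she (after vowel 'o') → sitoshe.
Attach aspect habitual -a → sitoshea.
Attach person 1st person -da → sitosheada.
Apply vowel harmony: sitosheada → sitoshaada.
Epenthesis: no change.

sitoshaada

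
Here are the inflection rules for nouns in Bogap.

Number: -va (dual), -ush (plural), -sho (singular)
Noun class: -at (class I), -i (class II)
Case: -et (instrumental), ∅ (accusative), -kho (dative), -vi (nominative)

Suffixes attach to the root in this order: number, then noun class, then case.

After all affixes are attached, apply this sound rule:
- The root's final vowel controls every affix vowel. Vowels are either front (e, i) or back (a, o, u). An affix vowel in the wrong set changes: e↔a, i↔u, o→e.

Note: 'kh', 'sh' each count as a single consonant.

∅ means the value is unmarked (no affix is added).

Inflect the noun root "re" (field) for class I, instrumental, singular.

resheetet

Attach number singular -sho → resho.
Attach noun class class I -at → reshoat.
Attach case instrumental -et → reshoatet.
Apply vowel harmony: reshoatet → resheetet.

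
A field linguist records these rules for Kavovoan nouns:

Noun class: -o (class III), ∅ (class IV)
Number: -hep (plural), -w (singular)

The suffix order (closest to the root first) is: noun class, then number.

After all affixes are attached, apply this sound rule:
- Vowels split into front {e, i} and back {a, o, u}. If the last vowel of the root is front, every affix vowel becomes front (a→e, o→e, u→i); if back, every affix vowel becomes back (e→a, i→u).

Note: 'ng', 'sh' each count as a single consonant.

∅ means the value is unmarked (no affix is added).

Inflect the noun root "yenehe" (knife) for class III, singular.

Attach noun class class III -o → yeneheo.
Attach number singular -w → yeneheow.
Apply vowel harmony: yeneheow → yeneheew.

yeneheew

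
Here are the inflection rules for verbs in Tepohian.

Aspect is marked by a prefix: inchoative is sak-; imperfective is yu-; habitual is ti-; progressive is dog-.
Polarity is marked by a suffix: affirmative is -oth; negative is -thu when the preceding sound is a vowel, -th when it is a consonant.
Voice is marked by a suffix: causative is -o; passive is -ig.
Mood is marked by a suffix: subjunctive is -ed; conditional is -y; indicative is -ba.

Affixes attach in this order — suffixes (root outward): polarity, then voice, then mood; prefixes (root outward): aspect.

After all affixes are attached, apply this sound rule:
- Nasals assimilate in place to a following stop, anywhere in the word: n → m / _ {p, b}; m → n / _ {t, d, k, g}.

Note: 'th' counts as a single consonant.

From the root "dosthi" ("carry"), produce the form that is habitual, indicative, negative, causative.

Attach aspect habitual ti- → tidosthi.
Attach polarity negative -thu (after vowel 'i') → tidosthithu.
Attach voice causative -o → tidosthithuo.
Attach mood indicative -ba → tidosthithuoba.
Nasal assimilation: no change.

tidosthithuoba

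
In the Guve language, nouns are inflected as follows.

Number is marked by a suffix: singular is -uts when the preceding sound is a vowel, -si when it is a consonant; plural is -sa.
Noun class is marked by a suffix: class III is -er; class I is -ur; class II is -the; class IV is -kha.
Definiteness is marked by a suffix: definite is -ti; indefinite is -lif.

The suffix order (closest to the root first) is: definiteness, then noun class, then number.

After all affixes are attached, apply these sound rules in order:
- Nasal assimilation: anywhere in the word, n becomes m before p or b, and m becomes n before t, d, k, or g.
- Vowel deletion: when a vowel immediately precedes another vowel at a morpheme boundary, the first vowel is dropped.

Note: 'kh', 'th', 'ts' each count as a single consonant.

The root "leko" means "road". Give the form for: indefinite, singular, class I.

Attach definiteness indefinite -lif → lekolif.
Attach noun class class I -ur → lekolifur.
Attach number singular -si (after consonant 'r') → lekolifursi.
Nasal assimilation: no change.
Vowel deletion: no change.

lekolifursi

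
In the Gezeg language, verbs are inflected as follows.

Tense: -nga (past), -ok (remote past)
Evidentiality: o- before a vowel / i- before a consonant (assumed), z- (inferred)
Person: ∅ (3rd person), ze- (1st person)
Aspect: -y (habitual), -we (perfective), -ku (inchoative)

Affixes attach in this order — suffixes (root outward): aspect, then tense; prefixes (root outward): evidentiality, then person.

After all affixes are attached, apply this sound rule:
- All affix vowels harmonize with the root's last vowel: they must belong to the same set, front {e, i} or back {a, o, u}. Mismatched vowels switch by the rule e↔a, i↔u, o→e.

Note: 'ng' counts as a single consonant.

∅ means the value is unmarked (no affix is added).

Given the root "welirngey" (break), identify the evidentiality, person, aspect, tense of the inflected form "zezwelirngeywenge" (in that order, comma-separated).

inferred, 1st person, perfective, past

Segment: ze-z-welirngey-we-nga.
evidentiality: z- → inferred.
person: ze- → 1st person.
aspect: -we → perfective.
tense: -nga → past.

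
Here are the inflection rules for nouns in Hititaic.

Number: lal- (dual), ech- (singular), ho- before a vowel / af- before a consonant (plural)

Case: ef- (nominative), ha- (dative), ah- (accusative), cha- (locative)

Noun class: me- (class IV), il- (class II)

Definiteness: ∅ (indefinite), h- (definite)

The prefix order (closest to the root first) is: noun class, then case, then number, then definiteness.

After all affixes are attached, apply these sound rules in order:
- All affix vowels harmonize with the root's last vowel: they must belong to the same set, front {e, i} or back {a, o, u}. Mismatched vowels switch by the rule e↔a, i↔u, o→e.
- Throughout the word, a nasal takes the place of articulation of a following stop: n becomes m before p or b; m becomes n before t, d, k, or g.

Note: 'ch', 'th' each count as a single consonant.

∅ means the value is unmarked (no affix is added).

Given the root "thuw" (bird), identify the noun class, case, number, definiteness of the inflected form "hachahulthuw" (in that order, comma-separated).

Segment: h-ech-ah-il-thuw.
noun class: il- → class II.
case: ah- → accusative.
number: ech- → singular.
definiteness: h- → definite.

class II, accusative, singular, definite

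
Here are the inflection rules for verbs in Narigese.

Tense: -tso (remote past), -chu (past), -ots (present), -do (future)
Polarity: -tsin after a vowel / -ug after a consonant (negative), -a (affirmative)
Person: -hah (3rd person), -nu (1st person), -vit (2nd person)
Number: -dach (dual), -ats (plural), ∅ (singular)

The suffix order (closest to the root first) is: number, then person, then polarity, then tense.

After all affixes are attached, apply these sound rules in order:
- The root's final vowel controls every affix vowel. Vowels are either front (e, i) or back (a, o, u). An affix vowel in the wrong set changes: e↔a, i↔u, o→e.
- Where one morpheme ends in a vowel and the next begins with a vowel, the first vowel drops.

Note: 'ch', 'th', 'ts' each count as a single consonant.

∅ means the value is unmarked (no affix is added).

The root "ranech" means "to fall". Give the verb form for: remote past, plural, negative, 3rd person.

ranechetshehigtse

Attach number plural -ats → ranechats.
Attach person 3rd person -hah → ranechatshah.
Attach polarity negative -ug (after consonant 'h') → ranechatshahug.
Attach tense remote past -tso → ranechatshahugtso.
Apply vowel harmony: ranechatshahugtso → ranechetshehigtse.
Vowel deletion: no change.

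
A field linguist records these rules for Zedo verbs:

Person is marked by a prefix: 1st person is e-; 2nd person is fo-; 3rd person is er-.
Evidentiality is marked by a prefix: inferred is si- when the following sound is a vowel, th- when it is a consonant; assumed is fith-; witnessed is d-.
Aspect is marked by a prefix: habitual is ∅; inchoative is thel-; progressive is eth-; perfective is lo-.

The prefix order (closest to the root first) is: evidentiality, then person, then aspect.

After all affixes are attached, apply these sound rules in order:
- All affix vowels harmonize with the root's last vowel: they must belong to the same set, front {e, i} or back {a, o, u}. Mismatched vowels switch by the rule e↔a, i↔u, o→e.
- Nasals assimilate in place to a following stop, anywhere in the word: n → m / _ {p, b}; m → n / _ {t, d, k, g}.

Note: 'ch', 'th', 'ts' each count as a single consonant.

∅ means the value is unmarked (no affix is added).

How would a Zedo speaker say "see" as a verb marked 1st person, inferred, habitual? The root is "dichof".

athdichof

Attach evidentiality inferred th- (before consonant 'd') → thdichof.
Attach person 1st person e- → ethdichof.
aspect = habitual: zero marking, form stays ethdichof.
Apply vowel harmony: ethdichof → athdichof.
Nasal assimilation: no change.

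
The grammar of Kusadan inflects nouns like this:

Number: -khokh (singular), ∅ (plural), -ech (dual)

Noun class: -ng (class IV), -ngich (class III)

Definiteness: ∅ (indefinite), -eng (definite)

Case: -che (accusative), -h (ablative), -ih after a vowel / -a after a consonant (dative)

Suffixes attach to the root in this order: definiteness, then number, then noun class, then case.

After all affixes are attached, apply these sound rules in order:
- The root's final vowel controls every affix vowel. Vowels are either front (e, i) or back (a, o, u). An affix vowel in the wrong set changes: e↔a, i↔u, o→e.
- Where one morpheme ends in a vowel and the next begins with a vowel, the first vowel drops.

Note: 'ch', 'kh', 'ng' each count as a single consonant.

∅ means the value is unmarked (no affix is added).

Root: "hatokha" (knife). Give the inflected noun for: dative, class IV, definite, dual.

Attach definiteness definite -eng → hatokhaeng.
Attach number dual -ech → hatokhaengech.
Attach noun class class IV -ng → hatokhaengechng.
Attach case dative -a (after consonant 'ng') → hatokhaengechnga.
Apply vowel harmony: hatokhaengechnga → hatokhaangachnga.
Apply vowel deletion: hatokhaangachnga → hatokhangachnga.

hatokhangachnga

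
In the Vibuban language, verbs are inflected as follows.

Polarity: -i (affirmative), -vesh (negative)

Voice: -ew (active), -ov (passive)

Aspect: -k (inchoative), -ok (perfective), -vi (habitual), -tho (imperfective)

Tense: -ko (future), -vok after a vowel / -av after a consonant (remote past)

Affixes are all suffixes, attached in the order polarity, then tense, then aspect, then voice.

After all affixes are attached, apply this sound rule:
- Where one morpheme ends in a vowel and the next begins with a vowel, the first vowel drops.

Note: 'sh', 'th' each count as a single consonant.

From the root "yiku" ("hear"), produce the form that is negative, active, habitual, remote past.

Attach polarity negative -vesh → yikuvesh.
Attach tense remote past -av (after consonant 'sh') → yikuveshav.
Attach aspect habitual -vi → yikuveshavvi.
Attach voice active -ew → yikuveshavview.
Apply vowel deletion: yikuveshavview → yikuveshavvew.

yikuveshavvew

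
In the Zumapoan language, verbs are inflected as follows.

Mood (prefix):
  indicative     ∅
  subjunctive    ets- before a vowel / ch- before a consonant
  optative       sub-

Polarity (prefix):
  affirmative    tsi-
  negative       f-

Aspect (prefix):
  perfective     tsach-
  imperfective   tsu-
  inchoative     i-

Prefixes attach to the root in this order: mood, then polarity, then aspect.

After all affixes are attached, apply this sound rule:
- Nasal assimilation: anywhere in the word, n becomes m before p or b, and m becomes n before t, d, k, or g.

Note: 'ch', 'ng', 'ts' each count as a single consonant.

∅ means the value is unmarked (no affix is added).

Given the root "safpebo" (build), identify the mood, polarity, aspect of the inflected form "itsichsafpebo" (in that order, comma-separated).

subjunctive, affirmative, inchoative

Segment: i-tsi-ch-safpebo.
mood: ets/ch- → subjunctive.
polarity: tsi- → affirmative.
aspect: i- → inchoative.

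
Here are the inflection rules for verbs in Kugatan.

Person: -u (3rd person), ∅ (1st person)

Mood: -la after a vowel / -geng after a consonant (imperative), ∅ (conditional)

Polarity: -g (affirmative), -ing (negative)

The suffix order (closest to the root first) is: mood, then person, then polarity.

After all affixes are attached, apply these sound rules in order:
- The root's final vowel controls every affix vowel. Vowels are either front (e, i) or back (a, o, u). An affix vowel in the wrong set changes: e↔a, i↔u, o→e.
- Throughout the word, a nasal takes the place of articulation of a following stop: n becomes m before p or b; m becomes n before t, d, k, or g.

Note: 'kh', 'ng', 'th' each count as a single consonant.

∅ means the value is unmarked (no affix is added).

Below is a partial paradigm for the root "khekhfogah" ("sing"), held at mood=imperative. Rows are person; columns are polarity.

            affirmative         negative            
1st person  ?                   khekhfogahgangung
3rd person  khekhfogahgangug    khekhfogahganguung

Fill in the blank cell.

Attach mood imperative -geng (after consonant 'h') → khekhfogahgeng.
person = 1st person: zero marking, form stays khekhfogahgeng.
Attach polarity affirmative -g → khekhfogahgengg.
Apply vowel harmony: khekhfogahgengg → khekhfogahgangg.
Nasal assimilation: no change.

khekhfogahgangg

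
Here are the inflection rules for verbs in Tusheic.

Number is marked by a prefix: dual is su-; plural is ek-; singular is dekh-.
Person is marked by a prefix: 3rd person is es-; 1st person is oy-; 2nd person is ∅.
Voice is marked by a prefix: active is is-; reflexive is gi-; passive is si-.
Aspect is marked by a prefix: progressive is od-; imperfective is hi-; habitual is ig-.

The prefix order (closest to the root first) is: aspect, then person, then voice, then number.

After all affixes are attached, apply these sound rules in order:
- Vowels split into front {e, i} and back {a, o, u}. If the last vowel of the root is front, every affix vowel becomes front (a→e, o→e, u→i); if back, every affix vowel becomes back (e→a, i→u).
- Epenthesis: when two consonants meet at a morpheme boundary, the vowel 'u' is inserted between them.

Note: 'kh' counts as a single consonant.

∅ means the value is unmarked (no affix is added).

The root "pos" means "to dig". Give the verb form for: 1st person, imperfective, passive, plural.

akusuoyuhupos

Attach aspect imperfective hi- → hipos.
Attach person 1st person oy- → oyhipos.
Attach voice passive si- → sioyhipos.
Attach number plural ek- → eksioyhipos.
Apply vowel harmony: eksioyhipos → aksuoyhupos.
Apply epenthesis: aksuoyhupos → akusuoyuhupos.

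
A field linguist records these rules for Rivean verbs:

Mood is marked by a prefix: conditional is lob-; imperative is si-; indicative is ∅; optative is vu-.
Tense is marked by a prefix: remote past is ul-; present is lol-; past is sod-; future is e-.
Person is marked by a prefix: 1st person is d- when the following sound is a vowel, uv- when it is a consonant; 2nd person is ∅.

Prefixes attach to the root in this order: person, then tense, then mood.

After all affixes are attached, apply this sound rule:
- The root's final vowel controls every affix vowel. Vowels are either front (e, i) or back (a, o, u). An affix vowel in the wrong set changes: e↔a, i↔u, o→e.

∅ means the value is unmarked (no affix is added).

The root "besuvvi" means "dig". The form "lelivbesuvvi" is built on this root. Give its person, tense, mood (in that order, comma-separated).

Segment: lol-uv-besuvvi.
person: d/uv- → 1st person.
tense: lol- → present.
mood: ∅ → indicative.

1st person, present, indicative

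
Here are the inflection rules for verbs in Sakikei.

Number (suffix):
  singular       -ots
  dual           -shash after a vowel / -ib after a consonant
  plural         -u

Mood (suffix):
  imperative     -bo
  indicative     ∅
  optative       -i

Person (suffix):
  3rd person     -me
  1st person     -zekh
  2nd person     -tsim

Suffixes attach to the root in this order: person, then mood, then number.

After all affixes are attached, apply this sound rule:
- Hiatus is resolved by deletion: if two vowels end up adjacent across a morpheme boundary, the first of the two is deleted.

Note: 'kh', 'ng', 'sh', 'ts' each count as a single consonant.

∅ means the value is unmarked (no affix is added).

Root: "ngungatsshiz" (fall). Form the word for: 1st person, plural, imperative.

Attach person 1st person -zekh → ngungatsshizzekh.
Attach mood imperative -bo → ngungatsshizzekhbo.
Attach number plural -u → ngungatsshizzekhbou.
Apply vowel deletion: ngungatsshizzekhbou → ngungatsshizzekhbu.

ngungatsshizzekhbu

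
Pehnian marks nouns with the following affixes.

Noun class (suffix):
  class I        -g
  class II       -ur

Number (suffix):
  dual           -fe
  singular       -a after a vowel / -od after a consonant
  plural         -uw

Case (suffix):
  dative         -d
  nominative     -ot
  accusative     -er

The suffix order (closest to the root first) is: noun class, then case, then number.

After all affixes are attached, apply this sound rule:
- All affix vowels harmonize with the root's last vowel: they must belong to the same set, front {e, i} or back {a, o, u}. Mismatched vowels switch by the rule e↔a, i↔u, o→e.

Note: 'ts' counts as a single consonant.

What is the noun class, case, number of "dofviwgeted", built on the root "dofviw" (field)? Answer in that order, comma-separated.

class I, nominative, singular

Segment: dofviw-g-ot-od.
noun class: -g → class I.
case: -ot → nominative.
number: -a/od → singular.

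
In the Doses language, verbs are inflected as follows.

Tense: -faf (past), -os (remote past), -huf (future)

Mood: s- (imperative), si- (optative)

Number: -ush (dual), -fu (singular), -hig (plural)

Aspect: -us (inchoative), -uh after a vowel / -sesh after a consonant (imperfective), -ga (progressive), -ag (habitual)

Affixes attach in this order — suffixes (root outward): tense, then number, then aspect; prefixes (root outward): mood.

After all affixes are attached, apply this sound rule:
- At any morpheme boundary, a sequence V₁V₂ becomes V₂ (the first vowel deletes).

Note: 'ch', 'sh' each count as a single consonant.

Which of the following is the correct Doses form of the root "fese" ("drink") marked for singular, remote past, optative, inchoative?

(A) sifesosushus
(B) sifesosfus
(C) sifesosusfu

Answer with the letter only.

Attach tense remote past -os → feseos.
Attach number singular -fu → feseosfu.
Attach mood optative si- → sifeseosfu.
Attach aspect inchoative -us → sifeseosfuus.
Apply vowel deletion: sifeseosfuus → sifesosfus.
So the correct form is sifesosfus, option (B).
(A) sifesosushus is wrong: it uses dual instead of singular for number.
(C) sifesosusfu is wrong: it has the affixes in the wrong order.

B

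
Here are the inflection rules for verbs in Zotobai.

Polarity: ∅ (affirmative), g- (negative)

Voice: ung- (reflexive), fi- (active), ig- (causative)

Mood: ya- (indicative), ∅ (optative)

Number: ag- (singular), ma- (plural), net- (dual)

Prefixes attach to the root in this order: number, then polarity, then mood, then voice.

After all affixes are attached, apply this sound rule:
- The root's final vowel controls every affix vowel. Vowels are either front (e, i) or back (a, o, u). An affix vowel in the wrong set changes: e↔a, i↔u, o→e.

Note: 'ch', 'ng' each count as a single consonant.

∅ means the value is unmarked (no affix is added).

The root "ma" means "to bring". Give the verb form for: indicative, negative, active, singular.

fuyagagma

Attach number singular ag- → agma.
Attach polarity negative g- → gagma.
Attach mood indicative ya- → yagagma.
Attach voice active fi- → fiyagagma.
Apply vowel harmony: fiyagagma → fuyagagma.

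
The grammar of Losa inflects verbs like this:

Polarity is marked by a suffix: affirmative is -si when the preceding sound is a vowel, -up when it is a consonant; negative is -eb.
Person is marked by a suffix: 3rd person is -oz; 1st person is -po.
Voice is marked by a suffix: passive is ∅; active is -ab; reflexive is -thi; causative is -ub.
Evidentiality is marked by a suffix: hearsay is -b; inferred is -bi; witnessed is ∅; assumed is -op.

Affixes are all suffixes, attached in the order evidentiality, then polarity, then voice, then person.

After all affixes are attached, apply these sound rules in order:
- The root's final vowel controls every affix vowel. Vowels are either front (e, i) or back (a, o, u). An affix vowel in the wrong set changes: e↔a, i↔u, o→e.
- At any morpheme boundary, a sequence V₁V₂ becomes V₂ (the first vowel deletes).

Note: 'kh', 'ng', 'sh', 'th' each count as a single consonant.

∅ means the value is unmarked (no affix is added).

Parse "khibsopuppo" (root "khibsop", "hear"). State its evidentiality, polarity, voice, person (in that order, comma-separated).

witnessed, affirmative, passive, 1st person

Segment: khibsop-up-po.
evidentiality: ∅ → witnessed.
polarity: -si/up → affirmative.
voice: ∅ → passive.
person: -po → 1st person.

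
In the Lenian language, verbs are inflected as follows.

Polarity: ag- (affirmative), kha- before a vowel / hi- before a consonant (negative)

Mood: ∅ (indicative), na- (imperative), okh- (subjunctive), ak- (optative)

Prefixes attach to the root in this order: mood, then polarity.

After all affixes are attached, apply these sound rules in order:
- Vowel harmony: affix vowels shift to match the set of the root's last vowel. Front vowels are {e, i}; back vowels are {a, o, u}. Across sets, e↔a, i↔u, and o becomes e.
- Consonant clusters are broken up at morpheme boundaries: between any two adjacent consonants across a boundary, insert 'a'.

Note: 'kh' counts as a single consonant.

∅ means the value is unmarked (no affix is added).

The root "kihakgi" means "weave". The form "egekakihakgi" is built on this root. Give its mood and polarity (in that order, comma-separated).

optative, affirmative

Segment: ag-ak-kihakgi.
mood: ak- → optative.
polarity: ag- → affirmative.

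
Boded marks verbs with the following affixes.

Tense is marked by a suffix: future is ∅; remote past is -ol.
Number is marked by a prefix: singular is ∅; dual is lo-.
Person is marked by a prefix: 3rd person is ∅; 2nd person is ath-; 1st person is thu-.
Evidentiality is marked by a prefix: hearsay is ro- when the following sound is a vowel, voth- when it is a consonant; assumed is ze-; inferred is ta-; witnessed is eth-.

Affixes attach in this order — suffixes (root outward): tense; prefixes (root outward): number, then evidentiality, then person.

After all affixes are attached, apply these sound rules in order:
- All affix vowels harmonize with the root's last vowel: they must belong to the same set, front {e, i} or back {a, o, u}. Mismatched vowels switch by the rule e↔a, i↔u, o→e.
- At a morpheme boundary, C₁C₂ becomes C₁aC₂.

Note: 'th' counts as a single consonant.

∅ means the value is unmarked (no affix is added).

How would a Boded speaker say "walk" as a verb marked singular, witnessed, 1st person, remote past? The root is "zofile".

thiethazofileel

number = singular: zero marking, form stays zofile.
Attach evidentiality witnessed eth- → ethzofile.
Attach person 1st person thu- → thuethzofile.
Attach tense remote past -ol → thuethzofileol.
Apply vowel harmony: thuethzofileol → thiethzofileel.
Apply epenthesis: thiethzofileel → thiethazofileel.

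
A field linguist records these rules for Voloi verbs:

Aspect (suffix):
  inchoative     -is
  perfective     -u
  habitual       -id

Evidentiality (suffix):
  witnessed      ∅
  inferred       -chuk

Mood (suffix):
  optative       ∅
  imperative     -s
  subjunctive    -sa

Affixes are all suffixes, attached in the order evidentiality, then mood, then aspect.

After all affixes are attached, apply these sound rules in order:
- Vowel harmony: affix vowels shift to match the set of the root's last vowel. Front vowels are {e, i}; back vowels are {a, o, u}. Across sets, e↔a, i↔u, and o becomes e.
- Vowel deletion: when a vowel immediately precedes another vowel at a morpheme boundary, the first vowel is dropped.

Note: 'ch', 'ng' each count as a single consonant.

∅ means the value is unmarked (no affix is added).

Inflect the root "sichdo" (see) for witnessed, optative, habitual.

evidentiality = witnessed: zero marking, form stays sichdo.
mood = optative: zero marking, form stays sichdo.
Attach aspect habitual -id → sichdoid.
Apply vowel harmony: sichdoid → sichdoud.
Apply vowel deletion: sichdoud → sichdud.

sichdud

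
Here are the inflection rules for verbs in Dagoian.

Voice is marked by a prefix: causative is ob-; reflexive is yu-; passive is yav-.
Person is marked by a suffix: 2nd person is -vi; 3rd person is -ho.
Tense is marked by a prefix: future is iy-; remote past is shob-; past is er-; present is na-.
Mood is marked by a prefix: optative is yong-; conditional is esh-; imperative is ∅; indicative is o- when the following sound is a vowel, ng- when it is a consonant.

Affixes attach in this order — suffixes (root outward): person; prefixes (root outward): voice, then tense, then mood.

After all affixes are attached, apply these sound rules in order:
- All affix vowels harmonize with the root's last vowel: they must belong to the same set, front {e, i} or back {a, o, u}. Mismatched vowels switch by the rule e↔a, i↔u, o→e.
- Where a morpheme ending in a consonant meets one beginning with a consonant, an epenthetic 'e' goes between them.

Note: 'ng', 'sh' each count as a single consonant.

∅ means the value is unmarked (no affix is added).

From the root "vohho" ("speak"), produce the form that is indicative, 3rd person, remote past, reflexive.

Attach person 3rd person -ho → vohhoho.
Attach voice reflexive yu- → yuvohhoho.
Attach tense remote past shob- → shobyuvohhoho.
Attach mood indicative ng- (before consonant 'sh') → ngshobyuvohhoho.
Vowel harmony: no change.
Apply epenthesis: ngshobyuvohhoho → ngeshobeyuvohhoho.

ngeshobeyuvohhoho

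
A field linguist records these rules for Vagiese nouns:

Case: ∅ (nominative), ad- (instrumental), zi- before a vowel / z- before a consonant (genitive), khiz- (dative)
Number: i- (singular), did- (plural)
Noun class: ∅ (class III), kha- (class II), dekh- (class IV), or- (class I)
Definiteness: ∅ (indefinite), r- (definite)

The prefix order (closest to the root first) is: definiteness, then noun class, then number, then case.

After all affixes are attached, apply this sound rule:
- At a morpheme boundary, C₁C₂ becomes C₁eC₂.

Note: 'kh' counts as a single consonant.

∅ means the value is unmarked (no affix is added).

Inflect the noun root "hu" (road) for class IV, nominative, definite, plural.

Attach definiteness definite r- → rhu.
Attach noun class class IV dekh- → dekhrhu.
Attach number plural did- → diddekhrhu.
case = nominative: zero marking, form stays diddekhrhu.
Apply epenthesis: diddekhrhu → didedekherehu.

didedekherehu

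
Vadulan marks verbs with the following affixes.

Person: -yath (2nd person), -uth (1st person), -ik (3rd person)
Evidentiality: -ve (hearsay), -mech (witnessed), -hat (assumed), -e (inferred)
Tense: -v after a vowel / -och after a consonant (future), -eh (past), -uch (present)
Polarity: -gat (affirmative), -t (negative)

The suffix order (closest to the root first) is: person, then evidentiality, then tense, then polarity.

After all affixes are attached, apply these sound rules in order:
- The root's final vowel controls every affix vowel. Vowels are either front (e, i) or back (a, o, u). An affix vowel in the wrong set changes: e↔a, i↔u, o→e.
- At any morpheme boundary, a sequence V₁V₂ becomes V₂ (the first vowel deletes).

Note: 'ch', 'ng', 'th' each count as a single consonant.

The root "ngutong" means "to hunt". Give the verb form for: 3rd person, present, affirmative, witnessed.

ngutongukmachuchgat

Attach person 3rd person -ik → ngutongik.
Attach evidentiality witnessed -mech → ngutongikmech.
Attach tense present -uch → ngutongikmechuch.
Attach polarity affirmative -gat → ngutongikmechuchgat.
Apply vowel harmony: ngutongikmechuchgat → ngutongukmachuchgat.
Vowel deletion: no change.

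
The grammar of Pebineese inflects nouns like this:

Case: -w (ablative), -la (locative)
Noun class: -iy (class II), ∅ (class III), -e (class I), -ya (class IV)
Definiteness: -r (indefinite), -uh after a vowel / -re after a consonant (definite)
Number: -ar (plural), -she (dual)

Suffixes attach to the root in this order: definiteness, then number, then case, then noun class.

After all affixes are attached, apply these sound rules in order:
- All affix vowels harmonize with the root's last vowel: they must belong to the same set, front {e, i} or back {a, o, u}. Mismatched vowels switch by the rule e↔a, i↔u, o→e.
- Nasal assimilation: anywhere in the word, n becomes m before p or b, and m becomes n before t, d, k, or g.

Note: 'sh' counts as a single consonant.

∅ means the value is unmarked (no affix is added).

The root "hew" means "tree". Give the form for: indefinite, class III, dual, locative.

Attach definiteness indefinite -r → hewr.
Attach number dual -she → hewrshe.
Attach case locative -la → hewrshela.
noun class = class III: zero marking, form stays hewrshela.
Apply vowel harmony: hewrshela → hewrshele.
Nasal assimilation: no change.

hewrshele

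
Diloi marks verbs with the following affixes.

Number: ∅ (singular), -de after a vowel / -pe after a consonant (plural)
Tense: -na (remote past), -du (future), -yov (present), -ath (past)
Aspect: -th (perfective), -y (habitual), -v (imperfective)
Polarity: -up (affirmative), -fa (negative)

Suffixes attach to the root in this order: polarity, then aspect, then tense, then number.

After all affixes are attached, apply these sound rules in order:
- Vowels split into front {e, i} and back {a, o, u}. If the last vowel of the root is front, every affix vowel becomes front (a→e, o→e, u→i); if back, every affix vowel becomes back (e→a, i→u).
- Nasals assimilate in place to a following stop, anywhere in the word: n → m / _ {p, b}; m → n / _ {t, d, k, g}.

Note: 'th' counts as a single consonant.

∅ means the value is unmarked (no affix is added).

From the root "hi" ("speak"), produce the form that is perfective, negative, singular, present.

Attach polarity negative -fa → hifa.
Attach aspect perfective -th → hifath.
Attach tense present -yov → hifathyov.
number = singular: zero marking, form stays hifathyov.
Apply vowel harmony: hifathyov → hifethyev.
Nasal assimilation: no change.

hifethyev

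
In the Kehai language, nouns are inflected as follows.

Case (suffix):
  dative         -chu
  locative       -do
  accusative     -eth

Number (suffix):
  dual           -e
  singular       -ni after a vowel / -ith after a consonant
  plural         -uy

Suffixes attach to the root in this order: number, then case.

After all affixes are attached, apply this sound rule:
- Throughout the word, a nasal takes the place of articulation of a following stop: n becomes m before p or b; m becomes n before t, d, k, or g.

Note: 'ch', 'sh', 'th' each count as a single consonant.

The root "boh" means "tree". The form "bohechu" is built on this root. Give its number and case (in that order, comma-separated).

Segment: boh-e-chu.
number: -e → dual.
case: -chu → dative.

dual, dative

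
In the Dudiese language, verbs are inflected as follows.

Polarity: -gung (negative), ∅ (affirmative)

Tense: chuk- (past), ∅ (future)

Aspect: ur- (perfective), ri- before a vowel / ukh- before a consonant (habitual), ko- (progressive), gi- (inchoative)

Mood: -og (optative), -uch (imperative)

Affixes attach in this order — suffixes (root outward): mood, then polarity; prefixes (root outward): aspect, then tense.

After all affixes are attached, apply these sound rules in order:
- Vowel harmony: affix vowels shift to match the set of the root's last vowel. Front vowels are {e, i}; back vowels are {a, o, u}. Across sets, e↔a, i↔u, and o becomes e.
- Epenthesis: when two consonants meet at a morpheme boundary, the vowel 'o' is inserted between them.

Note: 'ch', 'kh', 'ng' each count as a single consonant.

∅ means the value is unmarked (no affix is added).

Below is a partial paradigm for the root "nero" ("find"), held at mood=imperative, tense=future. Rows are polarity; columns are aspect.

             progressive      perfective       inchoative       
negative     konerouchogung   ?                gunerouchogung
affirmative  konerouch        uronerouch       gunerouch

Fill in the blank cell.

uronerouchogung

Attach aspect perfective ur- → urnero.
Attach mood imperative -uch → urnerouch.
Attach polarity negative -gung → urnerouchgung.
tense = future: zero marking, form stays urnerouchgung.
Vowel harmony: no change.
Apply epenthesis: urnerouchgung → uronerouchogung.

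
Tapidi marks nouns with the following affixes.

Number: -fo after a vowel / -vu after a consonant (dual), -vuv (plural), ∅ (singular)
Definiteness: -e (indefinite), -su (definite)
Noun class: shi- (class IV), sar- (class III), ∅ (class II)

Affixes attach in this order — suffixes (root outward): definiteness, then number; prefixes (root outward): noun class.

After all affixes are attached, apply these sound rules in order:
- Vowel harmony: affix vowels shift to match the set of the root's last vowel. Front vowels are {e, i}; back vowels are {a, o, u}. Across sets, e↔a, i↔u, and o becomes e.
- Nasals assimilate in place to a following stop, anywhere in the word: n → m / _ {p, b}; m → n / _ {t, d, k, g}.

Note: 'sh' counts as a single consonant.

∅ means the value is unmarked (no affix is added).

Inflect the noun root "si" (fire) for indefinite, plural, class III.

sersieviv

Attach definiteness indefinite -e → sie.
Attach number plural -vuv → sievuv.
Attach noun class class III sar- → sarsievuv.
Apply vowel harmony: sarsievuv → sersieviv.
Nasal assimilation: no change.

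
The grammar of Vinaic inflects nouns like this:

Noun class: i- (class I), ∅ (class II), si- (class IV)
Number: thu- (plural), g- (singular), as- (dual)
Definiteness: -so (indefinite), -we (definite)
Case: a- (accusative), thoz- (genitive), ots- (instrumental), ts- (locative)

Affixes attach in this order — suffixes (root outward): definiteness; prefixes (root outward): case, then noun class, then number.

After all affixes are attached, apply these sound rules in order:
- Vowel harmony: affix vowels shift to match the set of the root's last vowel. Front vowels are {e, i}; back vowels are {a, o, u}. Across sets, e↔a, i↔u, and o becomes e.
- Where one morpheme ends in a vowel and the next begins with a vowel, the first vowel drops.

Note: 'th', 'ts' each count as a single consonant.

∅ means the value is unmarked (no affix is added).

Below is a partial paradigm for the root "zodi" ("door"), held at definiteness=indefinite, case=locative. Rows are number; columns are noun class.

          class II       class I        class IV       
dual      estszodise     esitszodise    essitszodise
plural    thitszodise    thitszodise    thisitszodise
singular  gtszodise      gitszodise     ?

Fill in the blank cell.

Attach definiteness indefinite -so → zodiso.
Attach case locative ts- → tszodiso.
Attach noun class class IV si- → sitszodiso.
Attach number singular g- → gsitszodiso.
Apply vowel harmony: gsitszodiso → gsitszodise.
Vowel deletion: no change.

gsitszodise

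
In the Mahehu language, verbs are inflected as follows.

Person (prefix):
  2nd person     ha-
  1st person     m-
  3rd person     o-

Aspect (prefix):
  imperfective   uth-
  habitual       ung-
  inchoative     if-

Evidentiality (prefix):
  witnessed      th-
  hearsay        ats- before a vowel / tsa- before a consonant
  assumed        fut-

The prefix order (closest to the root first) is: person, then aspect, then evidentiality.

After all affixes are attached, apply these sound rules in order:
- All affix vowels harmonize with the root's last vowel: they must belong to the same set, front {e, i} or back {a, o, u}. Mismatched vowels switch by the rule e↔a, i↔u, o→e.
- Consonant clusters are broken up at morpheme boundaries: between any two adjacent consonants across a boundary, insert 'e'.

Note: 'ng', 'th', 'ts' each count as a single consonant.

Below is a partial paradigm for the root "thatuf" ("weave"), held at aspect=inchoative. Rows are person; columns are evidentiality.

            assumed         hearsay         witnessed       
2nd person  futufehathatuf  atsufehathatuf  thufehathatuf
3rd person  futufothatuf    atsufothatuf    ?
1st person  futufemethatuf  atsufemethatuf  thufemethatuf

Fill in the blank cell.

Attach person 3rd person o- → othatuf.
Attach aspect inchoative if- → ifothatuf.
Attach evidentiality witnessed th- → thifothatuf.
Apply vowel harmony: thifothatuf → thufothatuf.
Epenthesis: no change.

thufothatuf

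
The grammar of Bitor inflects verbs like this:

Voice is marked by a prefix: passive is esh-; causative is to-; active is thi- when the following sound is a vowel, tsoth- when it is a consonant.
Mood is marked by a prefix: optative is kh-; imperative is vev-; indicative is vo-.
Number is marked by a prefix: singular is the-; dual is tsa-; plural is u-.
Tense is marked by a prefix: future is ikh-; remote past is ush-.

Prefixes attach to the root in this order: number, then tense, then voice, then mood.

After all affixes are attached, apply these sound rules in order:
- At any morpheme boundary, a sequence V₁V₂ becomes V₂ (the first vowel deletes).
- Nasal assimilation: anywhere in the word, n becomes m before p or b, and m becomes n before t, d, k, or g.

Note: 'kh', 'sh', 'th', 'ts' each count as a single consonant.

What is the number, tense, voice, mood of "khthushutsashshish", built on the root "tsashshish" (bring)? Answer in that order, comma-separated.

plural, remote past, active, optative

Segment: kh-thi-ush-u-tsashshish.
number: u- → plural.
tense: ush- → remote past.
voice: thi/tsoth- → active.
mood: kh- → optative.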